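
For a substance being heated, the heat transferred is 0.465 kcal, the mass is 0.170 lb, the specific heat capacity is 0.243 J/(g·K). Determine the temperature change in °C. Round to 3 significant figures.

104 °C

Solving Q = m·c·ΔT for ΔT: ΔT = Q/(m·c).
Q = 0.465 kcal = 1946 J; m = 0.170 lb = 0.07711 kg; c = 0.243 J/(g·K) = 243.0 J/(kg·K).
ΔT = 103.8 K
Since 1 °C = 1 K, 103.8 °C.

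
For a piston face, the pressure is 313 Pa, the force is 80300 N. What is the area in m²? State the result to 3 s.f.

257 m²

Solving P = F/A for A: A = F/P.
P = 313 Pa; F = 80300 N.
A = 256.5 m²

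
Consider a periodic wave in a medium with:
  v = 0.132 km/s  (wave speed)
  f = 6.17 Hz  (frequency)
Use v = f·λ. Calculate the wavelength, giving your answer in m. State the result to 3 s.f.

21.4 m

Rearranging v = f·λ for λ: λ = v/f.
v = 0.132 km/s = 132.0 m/s; f = 6.17 Hz.
λ = 21.39 m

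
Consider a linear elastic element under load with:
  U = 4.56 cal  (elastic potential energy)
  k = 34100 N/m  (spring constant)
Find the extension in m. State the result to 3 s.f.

Rearranging: x = √(2U/k).
U = 4.56 cal = 19.08 J; k = 34100 N/m.
x = 0.03345 m

0.0335 m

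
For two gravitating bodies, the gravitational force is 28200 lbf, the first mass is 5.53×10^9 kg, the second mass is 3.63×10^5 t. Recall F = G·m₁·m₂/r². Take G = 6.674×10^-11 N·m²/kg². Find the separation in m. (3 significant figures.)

32.7 m

From Newton's law of gravitation: r = √(G·m₁m₂/F).
F = 28200 lbf = 1.254×10^5 N; m₁ = 5.53×10^9 kg; m₂ = 3.63×10^5 t = 3.630×10^8 kg; G = 6.674×10^-11 N·m²/kg².
r = 32.68 m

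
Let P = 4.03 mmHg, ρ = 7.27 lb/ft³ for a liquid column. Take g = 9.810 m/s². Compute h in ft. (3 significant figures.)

Rearranging: h = P/(ρ·g).
P = 4.03 mmHg = 537.3 Pa; ρ = 7.27 lb/ft³ = 116.5 kg/m³; g = 9.810 m/s².
h = 0.4703 m
0.4703 m × (1 ft / 0.3048 m) = 1.543 ft

1.54 ft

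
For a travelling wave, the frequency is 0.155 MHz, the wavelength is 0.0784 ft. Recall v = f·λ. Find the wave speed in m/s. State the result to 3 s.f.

3700 m/s

Directly: v = fλ.
f = 0.155 MHz = 1.550×10^5 Hz; λ = 0.0784 ft = 0.02390 m.
v = 3704 m/s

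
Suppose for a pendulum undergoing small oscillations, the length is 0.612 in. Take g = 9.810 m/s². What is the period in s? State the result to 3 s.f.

T is given directly by: T = 2π√(L/g).
L = 0.612 in = 0.01554 m; g = 9.810 m/s².
T = 0.2501 s

0.250 s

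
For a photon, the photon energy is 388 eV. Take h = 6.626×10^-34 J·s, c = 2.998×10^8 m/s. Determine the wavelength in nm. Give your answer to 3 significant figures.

3.20 nm

Solving E = h·c/λ for λ: λ = hc/E.
E = 388 eV = 6.216×10^-17 J; h = 6.626×10^-34 J·s; c = 2.998×10^8 m/s.
λ = 3.196×10^-9 m
3.196×10^-9 m × (1 nm / 1.000×10^-9 m) = 3.196 nm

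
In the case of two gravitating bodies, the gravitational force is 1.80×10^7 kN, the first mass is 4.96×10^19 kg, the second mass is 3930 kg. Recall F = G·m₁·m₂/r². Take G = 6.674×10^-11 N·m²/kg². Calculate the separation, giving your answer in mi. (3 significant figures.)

0.0167 mi

From Newton's law of gravitation: r = √(G·m₁m₂/F).
F = 1.80×10^7 kN = 1.800×10^10 N; m₁ = 4.96×10^19 kg; m₂ = 3930 kg; G = 6.674×10^-11 N·m²/kg².
r = 26.88 m
26.88 m × (1 mi / 1609 m) = 0.01670 mi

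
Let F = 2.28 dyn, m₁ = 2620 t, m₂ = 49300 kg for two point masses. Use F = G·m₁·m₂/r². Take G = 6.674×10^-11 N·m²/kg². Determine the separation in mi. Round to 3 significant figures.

From Newton's law of gravitation: r = √(G·m₁m₂/F).
F = 2.28 dyn = 2.280×10^-5 N; m₁ = 2620 t = 2.620×10^6 kg; m₂ = 49300 kg; G = 6.674×10^-11 N·m²/kg².
r = 614.9 m
614.9 m × (1 mi / 1609 m) = 0.3821 mi

0.382 mi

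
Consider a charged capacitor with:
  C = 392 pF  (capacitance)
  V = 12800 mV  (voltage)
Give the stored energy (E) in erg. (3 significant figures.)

Directly: E = ½CV².
C = 392 pF = 3.920×10^-10 F; V = 12800 mV = 12.80 V.
E = 3.211×10^-8 J  (the unit combination reduces to kg·m²/s² = J)
3.211×10^-8 J × (1 erg / 1.000×10^-7 J) = 0.3211 erg

0.321 erg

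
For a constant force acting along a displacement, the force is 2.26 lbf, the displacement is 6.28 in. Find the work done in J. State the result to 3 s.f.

1.60 J

W is given directly by: W = F·d.
F = 2.26 lbf = 10.05 N; d = 6.28 in = 0.1595 m.
W = 1.604 J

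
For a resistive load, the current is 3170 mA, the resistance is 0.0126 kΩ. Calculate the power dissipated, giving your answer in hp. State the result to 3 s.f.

0.170 hp

P is given directly by: P = I²R.
I = 3170 mA = 3.170 A; R = 0.0126 kΩ = 12.60 Ω.
P = 126.6 W  (the unit combination reduces to kg·m²/s³ = W)
126.6 W × (1 hp / 745.7 W) = 0.1698 hp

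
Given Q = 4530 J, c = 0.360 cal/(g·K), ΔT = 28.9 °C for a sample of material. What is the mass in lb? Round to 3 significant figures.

0.229 lb

Rearranging Q = m·c·ΔT for m: m = Q/(c·ΔT).
Q = 4530 J; c = 0.360 cal/(g·K) = 1506 J/(kg·K); ΔT = 28.9 °C = 28.90 K.
m = 0.1041 kg
0.1041 kg × (1 lb / 0.4536 kg) = 0.2294 lb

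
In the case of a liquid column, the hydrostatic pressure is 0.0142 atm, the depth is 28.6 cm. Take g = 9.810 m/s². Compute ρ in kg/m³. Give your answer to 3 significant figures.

513 kg/m³

Rearranging: ρ = P/(g·h).
P = 0.0142 atm = 1439 Pa; h = 28.6 cm = 0.2860 m; g = 9.810 m/s².
ρ = 512.8 kg/m³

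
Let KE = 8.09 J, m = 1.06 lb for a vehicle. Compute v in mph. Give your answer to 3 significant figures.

Rearranging KE = ½mv² for v: v = √(2·KE/m).
KE = 8.09 J; m = 1.06 lb = 0.4808 kg.
v = 5.801 m/s
5.801 m/s × (1 mph / 0.4470 m/s) = 12.98 mph

13.0 mph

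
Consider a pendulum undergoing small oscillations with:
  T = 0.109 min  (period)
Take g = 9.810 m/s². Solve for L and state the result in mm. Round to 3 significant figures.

10600 mm

Rearranging: L = g·(T/2π)².
T = 0.109 min = 6.540 s; g = 9.810 m/s².
L = 10.63 m
10.63 m × (1 mm / 0.001000 m) = 10628 mm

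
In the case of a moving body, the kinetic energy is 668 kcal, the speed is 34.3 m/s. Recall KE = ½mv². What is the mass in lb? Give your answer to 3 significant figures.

Rearranging: m = 2·KE/v².
KE = 668 kcal = 2.795×10^6 J; v = 34.3 m/s.
m = 4751 kg
4751 kg × (1 lb / 0.4536 kg) = 10475 lb

10500 lb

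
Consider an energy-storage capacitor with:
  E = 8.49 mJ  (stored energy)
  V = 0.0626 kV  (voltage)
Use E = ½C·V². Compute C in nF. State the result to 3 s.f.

Solving E = ½C·V² for C: C = 2E/V².
E = 8.49 mJ = 0.008490 J; V = 0.0626 kV = 62.60 V.
C = 4.333×10^-6 F
4.333×10^-6 F × (1 nF / 1.000×10^-9 F) = 4333 nF

4330 nF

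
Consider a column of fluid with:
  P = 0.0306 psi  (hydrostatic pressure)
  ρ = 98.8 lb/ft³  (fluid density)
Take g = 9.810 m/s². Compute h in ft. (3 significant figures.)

0.0446 ft

Rearranging: h = P/(ρ·g).
P = 0.0306 psi = 211.0 Pa; ρ = 98.8 lb/ft³ = 1583 kg/m³; g = 9.810 m/s².
h = 0.01359 m
0.01359 m × (1 ft / 0.3048 m) = 0.04458 ft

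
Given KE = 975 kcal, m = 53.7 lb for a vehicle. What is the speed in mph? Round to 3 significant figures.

1290 mph

Rearranging KE = ½mv² for v: v = √(2·KE/m).
KE = 975 kcal = 4.079×10^6 J; m = 53.7 lb = 24.36 kg.
v = 578.8 m/s
578.8 m/s × (1 mph / 0.4470 m/s) = 1295 mph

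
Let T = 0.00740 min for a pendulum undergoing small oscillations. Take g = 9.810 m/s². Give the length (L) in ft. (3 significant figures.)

Rearranging T = 2π√(L/g) for L: L = g·(T/2π)².
T = 0.00740 min = 0.4440 s; g = 9.810 m/s².
L = 0.04899 m
0.04899 m × (1 ft / 0.3048 m) = 0.1607 ft

0.161 ft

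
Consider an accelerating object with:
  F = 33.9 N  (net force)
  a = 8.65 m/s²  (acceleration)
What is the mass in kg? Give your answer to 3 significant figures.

From Newton's second law: m = F/a.
F = 33.9 N; a = 8.65 m/s².
m = 3.919 kg

3.92 kg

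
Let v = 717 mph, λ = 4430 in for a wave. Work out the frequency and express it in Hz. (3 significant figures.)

Rearranging v = f·λ for f: f = v/λ.
v = 717 mph = 320.5 m/s; λ = 4430 in = 112.5 m.
f = 2.849 Hz

2.85 Hz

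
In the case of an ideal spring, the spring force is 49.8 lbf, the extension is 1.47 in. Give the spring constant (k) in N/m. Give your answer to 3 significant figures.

Rearranging F = k·x for k: k = F/x.
F = 49.8 lbf = 221.5 N; x = 1.47 in = 0.03734 m.
k = 5933 N/m

5930 N/m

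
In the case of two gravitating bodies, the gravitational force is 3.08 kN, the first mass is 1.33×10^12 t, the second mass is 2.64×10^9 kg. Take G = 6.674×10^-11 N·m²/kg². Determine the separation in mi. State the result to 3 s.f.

171 mi

From Newton's law of gravitation: r = √(G·m₁m₂/F).
F = 3.08 kN = 3080 N; m₁ = 1.33×10^12 t = 1.330×10^15 kg; m₂ = 2.64×10^9 kg; G = 6.674×10^-11 N·m²/kg².
r = 2.758×10^5 m
2.758×10^5 m × (1 mi / 1609 m) = 171.4 mi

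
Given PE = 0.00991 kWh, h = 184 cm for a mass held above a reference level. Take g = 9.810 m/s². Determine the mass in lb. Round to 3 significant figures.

4360 lb

Rearranging PE = m·g·h for m: m = PE/(g·h).
PE = 0.00991 kWh = 35676 J; h = 184 cm = 1.840 m; g = 9.810 m/s².
m = 1976 kg
1976 kg × (1 lb / 0.4536 kg) = 4357 lb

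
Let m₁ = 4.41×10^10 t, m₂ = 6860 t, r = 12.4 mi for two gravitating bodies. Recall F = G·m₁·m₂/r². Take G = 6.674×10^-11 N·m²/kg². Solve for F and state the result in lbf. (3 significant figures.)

11.4 lbf

Directly: F = Gm₁m₂/r².
m₁ = 4.41×10^10 t = 4.410×10^13 kg; m₂ = 6860 t = 6.860×10^6 kg; r = 12.4 mi = 19956 m; G = 6.674×10^-11 N·m²/kg².
F = 50.70 N
50.70 N × (1 lbf / 4.448 N) = 11.40 lbf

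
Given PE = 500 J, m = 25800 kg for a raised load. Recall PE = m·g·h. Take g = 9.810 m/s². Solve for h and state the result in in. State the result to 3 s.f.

0.0778 in

Rearranging: h = PE/(m·g).
PE = 500 J; m = 25800 kg; g = 9.810 m/s².
h = 0.001976 m
0.001976 m × (1 in / 0.02540 m) = 0.07778 in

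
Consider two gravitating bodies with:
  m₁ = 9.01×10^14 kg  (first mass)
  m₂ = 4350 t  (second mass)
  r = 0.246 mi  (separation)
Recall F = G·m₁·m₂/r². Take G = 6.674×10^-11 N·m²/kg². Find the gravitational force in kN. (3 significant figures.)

From Newton's law of gravitation: F = Gm₁m₂/r².
m₁ = 9.01×10^14 kg; m₂ = 4350 t = 4.350×10^6 kg; r = 0.246 mi = 395.9 m; G = 6.674×10^-11 N·m²/kg².
F = 1.669×10^6 N  (the unit combination reduces to kg·m/s² = N)
1.669×10^6 N × (1 kN / 1000 N) = 1669 kN

1670 kN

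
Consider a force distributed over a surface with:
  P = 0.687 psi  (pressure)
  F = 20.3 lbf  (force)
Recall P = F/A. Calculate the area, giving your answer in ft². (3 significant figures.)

0.205 ft²

Rearranging P = F/A for A: A = F/P.
P = 0.687 psi = 4737 Pa; F = 20.3 lbf = 90.30 N.
A = 0.01906 m²
0.01906 m² × (1 ft² / 0.09290 m²) = 0.2052 ft²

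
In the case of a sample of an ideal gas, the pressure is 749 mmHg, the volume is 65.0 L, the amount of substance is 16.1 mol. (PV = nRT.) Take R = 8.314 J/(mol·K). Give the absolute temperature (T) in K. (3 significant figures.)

From the ideal-gas law: T = PV/(nR).
P = 749 mmHg = 99858 Pa; V = 65.0 L = 0.06500 m³; n = 16.1 mol; R = 8.314 J/(mol·K).
T = 48.49 K

48.5 K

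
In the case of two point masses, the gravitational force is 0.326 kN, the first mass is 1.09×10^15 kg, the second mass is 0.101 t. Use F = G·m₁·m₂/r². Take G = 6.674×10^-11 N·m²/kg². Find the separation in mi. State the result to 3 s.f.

From Newton's law of gravitation: r = √(G·m₁m₂/F).
F = 0.326 kN = 326.0 N; m₁ = 1.09×10^15 kg; m₂ = 0.101 t = 101.0 kg; G = 6.674×10^-11 N·m²/kg².
r = 150.1 m
150.1 m × (1 mi / 1609 m) = 0.09328 mi

0.0933 mi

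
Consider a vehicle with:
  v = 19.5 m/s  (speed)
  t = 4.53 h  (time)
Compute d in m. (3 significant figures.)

3.18×10^5 m

Rearranging: d = v·t.
v = 19.5 m/s; t = 4.53 h = 16308 s.
d = 3.180×10^5 m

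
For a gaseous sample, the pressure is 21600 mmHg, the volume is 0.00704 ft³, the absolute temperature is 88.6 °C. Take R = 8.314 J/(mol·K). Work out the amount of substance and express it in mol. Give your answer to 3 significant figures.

0.191 mol

From the ideal-gas law: n = PV/(RT).
P = 21600 mmHg = 2.880×10^6 Pa; V = 0.00704 ft³ = 1.994×10^-4 m³; T = 88.6 °C = 361.8 K; R = 8.314 J/(mol·K).
n = 0.1909 mol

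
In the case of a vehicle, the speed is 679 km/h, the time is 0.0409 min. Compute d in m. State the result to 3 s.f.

463 m

Rearranging v = d/t for d: d = v·t.
v = 679 km/h = 188.6 m/s; t = 0.0409 min = 2.454 s.
d = 462.9 m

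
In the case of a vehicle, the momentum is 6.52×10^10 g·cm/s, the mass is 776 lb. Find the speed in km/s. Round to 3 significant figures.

1.85 km/s

Rearranging p = m·v for v: v = p/m.
p = 6.52×10^10 g·cm/s = 6.520×10^5 kg·m/s; m = 776 lb = 352.0 kg.
v = 1852 m/s
1852 m/s × (1 km/s / 1000 m/s) = 1.852 km/s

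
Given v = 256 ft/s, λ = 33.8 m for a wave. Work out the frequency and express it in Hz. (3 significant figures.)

2.31 Hz

Rearranging v = f·λ for f: f = v/λ.
v = 256 ft/s = 78.03 m/s; λ = 33.8 m.
f = 2.309 Hz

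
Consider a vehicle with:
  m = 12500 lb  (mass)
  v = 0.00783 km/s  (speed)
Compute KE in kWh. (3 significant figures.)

KE is given directly by: KE = ½mv².
m = 12500 lb = 5670 kg; v = 0.00783 km/s = 7.830 m/s.
KE = 1.738×10^5 J
1.738×10^5 J × (1 kWh / 3.600×10^6 J) = 0.04828 kWh

0.0483 kWh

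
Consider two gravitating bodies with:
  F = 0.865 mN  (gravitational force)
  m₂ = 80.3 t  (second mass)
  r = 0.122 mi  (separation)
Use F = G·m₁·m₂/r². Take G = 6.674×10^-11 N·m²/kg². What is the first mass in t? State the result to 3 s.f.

From Newton's law of gravitation: m₁ = F·r²/(G·m₂).
F = 0.865 mN = 8.650×10^-4 N; m₂ = 80.3 t = 80300 kg; r = 0.122 mi = 196.3 m; G = 6.674×10^-11 N·m²/kg².
m₁ = 6.222×10^6 kg
6.222×10^6 kg × (1 t / 1000 kg) = 6222 t

6220 t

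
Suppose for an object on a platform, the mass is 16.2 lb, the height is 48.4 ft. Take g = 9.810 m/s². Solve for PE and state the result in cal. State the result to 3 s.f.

PE is given directly by: PE = mgh.
m = 16.2 lb = 7.348 kg; h = 48.4 ft = 14.75 m; g = 9.810 m/s².
PE = 1063 J
1063 J × (1 cal / 4.184 J) = 254.2 cal

254 cal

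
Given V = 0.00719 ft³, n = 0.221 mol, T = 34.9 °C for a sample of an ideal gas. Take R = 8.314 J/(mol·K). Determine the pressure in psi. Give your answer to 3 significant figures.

P is given directly by: P = nRT/V.
V = 0.00719 ft³ = 2.036×10^-4 m³; n = 0.221 mol; T = 34.9 °C = 308.0 K; R = 8.314 J/(mol·K).
P = 2.780×10^6 Pa
2.780×10^6 Pa × (1 psi / 6895 Pa) = 403.2 psi

403 psi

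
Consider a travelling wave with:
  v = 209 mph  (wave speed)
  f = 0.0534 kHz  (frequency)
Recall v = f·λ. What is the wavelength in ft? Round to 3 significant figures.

5.74 ft

Rearranging: λ = v/f.
v = 209 mph = 93.43 m/s; f = 0.0534 kHz = 53.40 Hz.
λ = 1.750 m
1.750 m × (1 ft / 0.3048 m) = 5.740 ft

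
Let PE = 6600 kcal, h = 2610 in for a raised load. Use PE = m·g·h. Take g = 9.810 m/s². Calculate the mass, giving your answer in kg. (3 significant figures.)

Rearranging PE = m·g·h for m: m = PE/(g·h).
PE = 6600 kcal = 2.761×10^7 J; h = 2610 in = 66.29 m; g = 9.810 m/s².
m = 42461 kg

42500 kg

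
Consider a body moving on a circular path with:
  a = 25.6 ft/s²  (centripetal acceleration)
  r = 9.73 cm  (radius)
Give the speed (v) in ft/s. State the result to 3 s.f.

2.86 ft/s

Rearranging: v = √(a·r).
a = 25.6 ft/s² = 7.803 m/s²; r = 9.73 cm = 0.09730 m.
v = 0.8713 m/s
0.8713 m/s × (1 ft/s / 0.3048 m/s) = 2.859 ft/s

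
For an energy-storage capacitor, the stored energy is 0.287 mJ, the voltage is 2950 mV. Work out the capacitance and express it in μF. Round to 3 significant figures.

Rearranging E = ½C·V² for C: C = 2E/V².
E = 0.287 mJ = 2.870×10^-4 J; V = 2950 mV = 2.950 V.
C = 6.596×10^-5 F
6.596×10^-5 F × (1 μF / 1.000×10^-6 F) = 65.96 μF

66.0 μF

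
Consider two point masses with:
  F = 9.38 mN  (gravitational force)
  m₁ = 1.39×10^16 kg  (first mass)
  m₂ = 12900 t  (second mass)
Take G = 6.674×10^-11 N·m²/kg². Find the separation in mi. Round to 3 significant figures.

From Newton's law of gravitation: r = √(G·m₁m₂/F).
F = 9.38 mN = 0.009380 N; m₁ = 1.39×10^16 kg; m₂ = 12900 t = 1.290×10^7 kg; G = 6.674×10^-11 N·m²/kg².
r = 3.572×10^7 m
3.572×10^7 m × (1 mi / 1609 m) = 22194 mi

22200 mi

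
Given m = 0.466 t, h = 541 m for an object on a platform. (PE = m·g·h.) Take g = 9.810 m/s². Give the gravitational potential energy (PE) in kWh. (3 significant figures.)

PE is given directly by: PE = mgh.
m = 0.466 t = 466.0 kg; h = 541 m; g = 9.810 m/s².
PE = 2.473×10^6 J
2.473×10^6 J × (1 kWh / 3.600×10^6 J) = 0.6870 kWh

0.687 kWh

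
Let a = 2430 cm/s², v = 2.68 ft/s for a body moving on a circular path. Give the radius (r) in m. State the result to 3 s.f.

0.0275 m

Solving a = v²/r for r: r = v²/a.
a = 2430 cm/s² = 24.30 m/s²; v = 2.68 ft/s = 0.8169 m/s.
r = 0.02746 m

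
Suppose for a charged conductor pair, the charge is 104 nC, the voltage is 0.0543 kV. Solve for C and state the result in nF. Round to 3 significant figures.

1.92 nF

C is given directly by: C = Q/V.
Q = 104 nC = 1.040×10^-7 C; V = 0.0543 kV = 54.30 V.
C = 1.915×10^-9 F
1.915×10^-9 F × (1 nF / 1.000×10^-9 F) = 1.915 nF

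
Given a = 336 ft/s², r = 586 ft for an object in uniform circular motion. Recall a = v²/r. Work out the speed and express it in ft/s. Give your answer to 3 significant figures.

Rearranging: v = √(a·r).
a = 336 ft/s² = 102.4 m/s²; r = 586 ft = 178.6 m.
v = 135.2 m/s
135.2 m/s × (1 ft/s / 0.3048 m/s) = 443.7 ft/s

444 ft/s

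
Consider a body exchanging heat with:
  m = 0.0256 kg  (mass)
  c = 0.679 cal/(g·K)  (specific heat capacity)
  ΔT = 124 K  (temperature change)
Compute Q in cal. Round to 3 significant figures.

Q is given directly by: Q = mcΔT.
m = 0.0256 kg; c = 0.679 cal/(g·K) = 2841 J/(kg·K); ΔT = 124 K.
Q = 9018 J
9018 J × (1 cal / 4.184 J) = 2155 cal

2160 cal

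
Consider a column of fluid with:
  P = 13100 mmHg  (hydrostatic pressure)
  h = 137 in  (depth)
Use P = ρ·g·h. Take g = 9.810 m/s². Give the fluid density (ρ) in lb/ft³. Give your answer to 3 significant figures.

3190 lb/ft³

Rearranging: ρ = P/(g·h).
P = 13100 mmHg = 1.747×10^6 Pa; h = 137 in = 3.480 m; g = 9.810 m/s².
ρ = 51162 kg/m³
51162 kg/m³ × (1 lb/ft³ / 16.02 kg/m³) = 3194 lb/ft³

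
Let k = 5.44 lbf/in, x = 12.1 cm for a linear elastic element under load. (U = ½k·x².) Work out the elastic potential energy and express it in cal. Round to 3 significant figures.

1.67 cal

U is given directly by: U = ½kx².
k = 5.44 lbf/in = 952.7 N/m; x = 12.1 cm = 0.1210 m.
U = 6.974 J
6.974 J × (1 cal / 4.184 J) = 1.667 cal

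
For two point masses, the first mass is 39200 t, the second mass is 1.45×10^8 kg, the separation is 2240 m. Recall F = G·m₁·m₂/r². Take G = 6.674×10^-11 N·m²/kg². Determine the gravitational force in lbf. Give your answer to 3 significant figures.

F is given directly by: F = Gm₁m₂/r².
m₁ = 39200 t = 3.920×10^7 kg; m₂ = 1.45×10^8 kg; r = 2240 m; G = 6.674×10^-11 N·m²/kg².
F = 0.07560 N  (the unit combination reduces to kg·m/s² = N)
0.07560 N × (1 lbf / 4.448 N) = 0.01700 lbf

0.0170 lbf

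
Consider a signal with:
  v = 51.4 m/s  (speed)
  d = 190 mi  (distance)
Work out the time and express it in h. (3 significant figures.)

1.65 h

Rearranging v = d/t for t: t = d/v.
v = 51.4 m/s; d = 190 mi = 3.058×10^5 m.
t = 5949 s
5949 s × (1 h / 3600 s) = 1.652 h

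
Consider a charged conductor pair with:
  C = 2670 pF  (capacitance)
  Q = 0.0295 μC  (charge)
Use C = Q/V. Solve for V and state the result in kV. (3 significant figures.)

0.0110 kV

Solving C = Q/V for V: V = Q/C.
C = 2670 pF = 2.670×10^-9 F; Q = 0.0295 μC = 2.950×10^-8 C.
V = 11.05 V  (the unit combination reduces to kg·m²/(A·s³) = V)
11.05 V × (1 kV / 1000 V) = 0.01105 kV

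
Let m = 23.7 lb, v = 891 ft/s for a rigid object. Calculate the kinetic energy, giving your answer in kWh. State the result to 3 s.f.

0.110 kWh

Directly: KE = ½mv².
m = 23.7 lb = 10.75 kg; v = 891 ft/s = 271.6 m/s.
KE = 3.964×10^5 J
3.964×10^5 J × (1 kWh / 3.600×10^6 J) = 0.1101 kWh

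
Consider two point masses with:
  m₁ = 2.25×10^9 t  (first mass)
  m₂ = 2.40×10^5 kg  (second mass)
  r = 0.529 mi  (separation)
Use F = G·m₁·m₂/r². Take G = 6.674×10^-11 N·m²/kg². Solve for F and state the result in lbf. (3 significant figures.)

11.2 lbf

From Newton's law of gravitation: F = Gm₁m₂/r².
m₁ = 2.25×10^9 t = 2.250×10^12 kg; m₂ = 2.40×10^5 kg; r = 0.529 mi = 851.3 m; G = 6.674×10^-11 N·m²/kg².
F = 49.72 N
49.72 N × (1 lbf / 4.448 N) = 11.18 lbf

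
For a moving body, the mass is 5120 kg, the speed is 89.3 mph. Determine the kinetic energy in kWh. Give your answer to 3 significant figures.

KE is given directly by: KE = ½mv².
m = 5120 kg; v = 89.3 mph = 39.92 m/s.
KE = 4.080×10^6 J  (the unit combination reduces to kg·m²/s² = J)
4.080×10^6 J × (1 kWh / 3.600×10^6 J) = 1.133 kWh

1.13 kWh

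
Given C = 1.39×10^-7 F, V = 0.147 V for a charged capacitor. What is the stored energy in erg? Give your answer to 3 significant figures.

0.0150 erg

Directly: E = ½CV².
C = 1.39×10^-7 F; V = 0.147 V.
E = 1.502×10^-9 J
1.502×10^-9 J × (1 erg / 1.000×10^-7 J) = 0.01502 erg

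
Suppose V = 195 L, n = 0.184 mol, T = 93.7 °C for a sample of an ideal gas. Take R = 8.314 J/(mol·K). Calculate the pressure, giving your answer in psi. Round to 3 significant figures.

0.417 psi

From the ideal-gas law: P = nRT/V.
V = 195 L = 0.1950 m³; n = 0.184 mol; T = 93.7 °C = 366.8 K; R = 8.314 J/(mol·K).
P = 2878 Pa
2878 Pa × (1 psi / 6895 Pa) = 0.4174 psi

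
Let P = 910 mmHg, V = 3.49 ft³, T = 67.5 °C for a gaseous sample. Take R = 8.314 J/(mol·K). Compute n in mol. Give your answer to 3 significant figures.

Solving PV = nRT for n: n = PV/(RT).
P = 910 mmHg = 1.213×10^5 Pa; V = 3.49 ft³ = 0.09883 m³; T = 67.5 °C = 340.6 K; R = 8.314 J/(mol·K).
n = 4.233 mol

4.23 mol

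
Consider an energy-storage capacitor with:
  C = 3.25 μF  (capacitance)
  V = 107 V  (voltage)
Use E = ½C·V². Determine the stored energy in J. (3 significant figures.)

0.0186 J

E is given directly by: E = ½CV².
C = 3.25 μF = 3.250×10^-6 F; V = 107 V.
E = 0.01860 J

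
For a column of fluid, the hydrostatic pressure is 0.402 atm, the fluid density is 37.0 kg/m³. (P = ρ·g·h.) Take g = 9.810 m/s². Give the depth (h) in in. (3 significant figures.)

4420 in

Rearranging P = ρ·g·h for h: h = P/(ρ·g).
P = 0.402 atm = 40733 Pa; ρ = 37.0 kg/m³; g = 9.810 m/s².
h = 112.2 m
112.2 m × (1 in / 0.02540 m) = 4418 in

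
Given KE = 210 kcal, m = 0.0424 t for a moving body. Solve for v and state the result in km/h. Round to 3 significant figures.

733 km/h

Rearranging KE = ½mv² for v: v = √(2·KE/m).
KE = 210 kcal = 8.786×10^5 J; m = 0.0424 t = 42.40 kg.
v = 203.6 m/s
203.6 m/s × (1 km/h / 0.2778 m/s) = 732.9 km/h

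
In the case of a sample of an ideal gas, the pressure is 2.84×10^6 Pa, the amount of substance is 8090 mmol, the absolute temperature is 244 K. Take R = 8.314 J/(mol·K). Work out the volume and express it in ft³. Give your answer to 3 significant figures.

0.204 ft³

Rearranging: V = nRT/P.
P = 2.84×10^6 Pa; n = 8090 mmol = 8.090 mol; T = 244 K; R = 8.314 J/(mol·K).
V = 0.005779 m³
0.005779 m³ × (1 ft³ / 0.02832 m³) = 0.2041 ft³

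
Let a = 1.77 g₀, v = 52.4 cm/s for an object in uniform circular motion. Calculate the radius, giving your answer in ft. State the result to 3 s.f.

0.0519 ft

Rearranging: r = v²/a.
a = 1.77 g₀ = 17.36 m/s²; v = 52.4 cm/s = 0.5240 m/s.
r = 0.01582 m
0.01582 m × (1 ft / 0.3048 m) = 0.05190 ft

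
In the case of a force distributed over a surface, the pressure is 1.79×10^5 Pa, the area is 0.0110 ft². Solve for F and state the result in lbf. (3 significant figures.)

Rearranging P = F/A for F: F = P·A.
P = 1.79×10^5 Pa; A = 0.0110 ft² = 0.001022 m².
F = 182.9 N
182.9 N × (1 lbf / 4.448 N) = 41.12 lbf

41.1 lbf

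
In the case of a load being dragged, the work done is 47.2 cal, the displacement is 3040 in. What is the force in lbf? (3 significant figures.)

Rearranging: F = W/d.
W = 47.2 cal = 197.5 J; d = 3040 in = 77.22 m.
F = 2.558 N
2.558 N × (1 lbf / 4.448 N) = 0.5750 lbf

0.575 lbf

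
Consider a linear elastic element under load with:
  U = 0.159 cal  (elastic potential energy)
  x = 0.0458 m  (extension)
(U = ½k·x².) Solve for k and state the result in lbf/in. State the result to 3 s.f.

Solving U = ½k·x² for k: k = 2U/x².
U = 0.159 cal = 0.6653 J; x = 0.0458 m.
k = 634.3 N/m
634.3 N/m × (1 lbf/in / 175.1 N/m) = 3.622 lbf/in

3.62 lbf/in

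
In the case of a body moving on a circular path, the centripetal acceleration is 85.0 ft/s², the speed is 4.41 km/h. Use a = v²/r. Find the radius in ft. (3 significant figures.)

Rearranging a = v²/r for r: r = v²/a.
a = 85.0 ft/s² = 25.91 m/s²; v = 4.41 km/h = 1.225 m/s.
r = 0.05792 m
0.05792 m × (1 ft / 0.3048 m) = 0.1900 ft

0.190 ft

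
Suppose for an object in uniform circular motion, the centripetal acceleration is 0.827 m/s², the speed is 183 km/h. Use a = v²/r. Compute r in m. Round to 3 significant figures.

3120 m

Rearranging: r = v²/a.
a = 0.827 m/s²; v = 183 km/h = 50.83 m/s.
r = 3125 m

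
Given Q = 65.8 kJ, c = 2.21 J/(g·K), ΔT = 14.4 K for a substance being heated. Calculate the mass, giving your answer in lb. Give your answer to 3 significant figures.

Rearranging Q = m·c·ΔT for m: m = Q/(c·ΔT).
Q = 65.8 kJ = 65800 J; c = 2.21 J/(g·K) = 2210 J/(kg·K); ΔT = 14.4 K.
m = 2.068 kg
2.068 kg × (1 lb / 0.4536 kg) = 4.558 lb

4.56 lb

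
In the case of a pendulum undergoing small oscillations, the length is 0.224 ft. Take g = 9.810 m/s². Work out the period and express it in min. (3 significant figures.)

T is given directly by: T = 2π√(L/g).
L = 0.224 ft = 0.06828 m; g = 9.810 m/s².
T = 0.5242 s
0.5242 s × (1 min / 60.00 s) = 0.008736 min

0.00874 min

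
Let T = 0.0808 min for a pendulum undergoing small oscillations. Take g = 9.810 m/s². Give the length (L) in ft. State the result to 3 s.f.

19.2 ft

Rearranging T = 2π√(L/g) for L: L = g·(T/2π)².
T = 0.0808 min = 4.848 s; g = 9.810 m/s².
L = 5.840 m
5.840 m × (1 ft / 0.3048 m) = 19.16 ft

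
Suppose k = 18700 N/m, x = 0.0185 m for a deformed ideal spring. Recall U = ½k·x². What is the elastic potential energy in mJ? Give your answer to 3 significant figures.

3200 mJ

Directly: U = ½kx².
k = 18700 N/m; x = 0.0185 m.
U = 3.200 J
3.200 J × (1 mJ / 0.001000 J) = 3200 mJ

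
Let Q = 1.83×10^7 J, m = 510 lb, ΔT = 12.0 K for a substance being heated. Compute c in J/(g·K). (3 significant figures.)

6.59 J/(g·K)

Rearranging Q = m·c·ΔT for c: c = Q/(m·ΔT).
Q = 1.83×10^7 J; m = 510 lb = 231.3 kg; ΔT = 12.0 K.
c = 6592 J/(kg·K)
6592 J/(kg·K) × (1 J/(g·K) / 1000 J/(kg·K)) = 6.592 J/(g·K)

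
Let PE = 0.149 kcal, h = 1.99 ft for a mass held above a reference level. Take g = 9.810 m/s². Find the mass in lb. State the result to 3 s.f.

Solving PE = m·g·h for m: m = PE/(g·h).
PE = 0.149 kcal = 623.4 J; h = 1.99 ft = 0.6066 m; g = 9.810 m/s².
m = 104.8 kg
104.8 kg × (1 lb / 0.4536 kg) = 231.0 lb

231 lb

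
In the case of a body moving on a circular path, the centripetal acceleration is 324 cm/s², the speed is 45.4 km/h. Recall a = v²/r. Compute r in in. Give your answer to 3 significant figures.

1930 in

Rearranging: r = v²/a.
a = 324 cm/s² = 3.240 m/s²; v = 45.4 km/h = 12.61 m/s.
r = 49.09 m
49.09 m × (1 in / 0.02540 m) = 1933 in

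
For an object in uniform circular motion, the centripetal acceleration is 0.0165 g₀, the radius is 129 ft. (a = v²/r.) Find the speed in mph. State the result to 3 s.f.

Rearranging: v = √(a·r).
a = 0.0165 g₀ = 0.1618 m/s²; r = 129 ft = 39.32 m.
v = 2.522 m/s
2.522 m/s × (1 mph / 0.4470 m/s) = 5.642 mph

5.64 mph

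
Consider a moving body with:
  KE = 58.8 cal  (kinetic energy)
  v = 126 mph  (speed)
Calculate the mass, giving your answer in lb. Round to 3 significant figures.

Rearranging: m = 2·KE/v².
KE = 58.8 cal = 246.0 J; v = 126 mph = 56.33 m/s.
m = 0.1551 kg
0.1551 kg × (1 lb / 0.4536 kg) = 0.3419 lb

0.342 lb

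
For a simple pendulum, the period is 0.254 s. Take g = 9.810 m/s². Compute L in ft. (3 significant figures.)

Rearranging: L = g·(T/2π)².
T = 0.254 s; g = 9.810 m/s².
L = 0.01603 m
0.01603 m × (1 ft / 0.3048 m) = 0.05260 ft

0.0526 ft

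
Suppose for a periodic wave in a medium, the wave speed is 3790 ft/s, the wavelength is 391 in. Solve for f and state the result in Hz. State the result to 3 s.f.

Rearranging v = f·λ for f: f = v/λ.
v = 3790 ft/s = 1155 m/s; λ = 391 in = 9.931 m.
f = 116.3 Hz

116 Hz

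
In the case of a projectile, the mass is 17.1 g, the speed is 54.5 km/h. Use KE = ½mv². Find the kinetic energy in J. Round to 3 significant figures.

Directly: KE = ½mv².
m = 17.1 g = 0.01710 kg; v = 54.5 km/h = 15.14 m/s.
KE = 1.960 J

1.96 J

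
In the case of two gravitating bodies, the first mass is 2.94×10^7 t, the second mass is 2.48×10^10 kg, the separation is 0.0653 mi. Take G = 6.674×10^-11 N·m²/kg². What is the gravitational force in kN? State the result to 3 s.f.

Directly: F = Gm₁m₂/r².
m₁ = 2.94×10^7 t = 2.940×10^10 kg; m₂ = 2.48×10^10 kg; r = 0.0653 mi = 105.1 m; G = 6.674×10^-11 N·m²/kg².
F = 4.406×10^6 N  (the unit combination reduces to kg·m/s² = N)
4.406×10^6 N × (1 kN / 1000 N) = 4406 kN

4410 kN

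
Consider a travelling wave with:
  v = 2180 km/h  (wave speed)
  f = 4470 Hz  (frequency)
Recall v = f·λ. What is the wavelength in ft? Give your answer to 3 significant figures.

Rearranging: λ = v/f.
v = 2180 km/h = 605.6 m/s; f = 4470 Hz.
λ = 0.1355 m
0.1355 m × (1 ft / 0.3048 m) = 0.4445 ft

0.444 ft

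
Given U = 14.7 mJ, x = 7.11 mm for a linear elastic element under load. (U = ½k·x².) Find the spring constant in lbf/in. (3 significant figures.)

Rearranging U = ½k·x² for k: k = 2U/x².
U = 14.7 mJ = 0.01470 J; x = 7.11 mm = 0.007110 m.
k = 581.6 N/m
581.6 N/m × (1 lbf/in / 175.1 N/m) = 3.321 lbf/in

3.32 lbf/in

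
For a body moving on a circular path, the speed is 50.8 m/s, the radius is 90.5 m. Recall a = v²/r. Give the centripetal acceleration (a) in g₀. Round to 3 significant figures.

2.91 g₀

Directly: a = v²/r.
v = 50.8 m/s; r = 90.5 m.
a = 28.52 m/s²
28.52 m/s² × (1 g₀ / 9.807 m/s²) = 2.908 g₀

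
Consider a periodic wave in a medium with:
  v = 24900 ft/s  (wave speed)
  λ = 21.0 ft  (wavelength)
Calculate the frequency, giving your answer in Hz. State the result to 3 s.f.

Rearranging v = f·λ for f: f = v/λ.
v = 24900 ft/s = 7590 m/s; λ = 21.0 ft = 6.401 m.
f = 1186 Hz

1190 Hz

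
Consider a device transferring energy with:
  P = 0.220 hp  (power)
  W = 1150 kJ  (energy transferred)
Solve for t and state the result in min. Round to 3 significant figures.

117 min

Rearranging P = W/t for t: t = W/P.
P = 0.220 hp = 164.1 W; W = 1150 kJ = 1.150×10^6 J.
t = 7010 s
7010 s × (1 min / 60.00 s) = 116.8 min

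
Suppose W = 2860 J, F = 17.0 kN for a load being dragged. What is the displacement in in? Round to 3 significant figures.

6.62 in

Rearranging W = F·d for d: d = W/F.
W = 2860 J; F = 17.0 kN = 17000 N.
d = 0.1682 m
0.1682 m × (1 in / 0.02540 m) = 6.623 in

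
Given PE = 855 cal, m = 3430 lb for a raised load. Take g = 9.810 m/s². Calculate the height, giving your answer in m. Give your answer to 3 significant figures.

0.234 m

Solving PE = m·g·h for h: h = PE/(m·g).
PE = 855 cal = 3577 J; m = 3430 lb = 1556 kg; g = 9.810 m/s².
h = 0.2344 m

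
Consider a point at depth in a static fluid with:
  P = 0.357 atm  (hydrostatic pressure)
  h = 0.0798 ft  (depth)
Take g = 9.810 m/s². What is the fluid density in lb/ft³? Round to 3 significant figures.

9460 lb/ft³

Rearranging: ρ = P/(g·h).
P = 0.357 atm = 36173 Pa; h = 0.0798 ft = 0.02432 m; g = 9.810 m/s².
ρ = 1.516×10^5 kg/m³
1.516×10^5 kg/m³ × (1 lb/ft³ / 16.02 kg/m³) = 9464 lb/ft³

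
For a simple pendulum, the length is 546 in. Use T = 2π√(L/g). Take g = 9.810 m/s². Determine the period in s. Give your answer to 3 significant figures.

Directly: T = 2π√(L/g).
L = 546 in = 13.87 m; g = 9.810 m/s².
T = 7.471 s

7.47 s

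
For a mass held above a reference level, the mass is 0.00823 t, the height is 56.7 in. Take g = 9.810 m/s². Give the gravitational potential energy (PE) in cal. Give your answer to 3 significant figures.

PE is given directly by: PE = mgh.
m = 0.00823 t = 8.230 kg; h = 56.7 in = 1.440 m; g = 9.810 m/s².
PE = 116.3 J
116.3 J × (1 cal / 4.184 J) = 27.79 cal

27.8 cal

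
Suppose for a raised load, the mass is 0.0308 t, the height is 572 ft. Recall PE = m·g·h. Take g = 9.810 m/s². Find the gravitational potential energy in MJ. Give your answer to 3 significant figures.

PE is given directly by: PE = mgh.
m = 0.0308 t = 30.80 kg; h = 572 ft = 174.3 m; g = 9.810 m/s².
PE = 52678 J  (the unit combination reduces to kg·m²/s² = J)
52678 J × (1 MJ / 1.000×10^6 J) = 0.05268 MJ

0.0527 MJ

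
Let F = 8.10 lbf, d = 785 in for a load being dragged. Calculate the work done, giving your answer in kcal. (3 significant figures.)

W is given directly by: W = F·d.
F = 8.10 lbf = 36.03 N; d = 785 in = 19.94 m.
W = 718.4 J
718.4 J × (1 kcal / 4184 J) = 0.1717 kcal

0.172 kcal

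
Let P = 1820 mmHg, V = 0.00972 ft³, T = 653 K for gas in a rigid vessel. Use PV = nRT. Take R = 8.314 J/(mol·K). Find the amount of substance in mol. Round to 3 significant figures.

From the ideal-gas law: n = PV/(RT).
P = 1820 mmHg = 2.426×10^5 Pa; V = 0.00972 ft³ = 2.752×10^-4 m³; T = 653 K; R = 8.314 J/(mol·K).
n = 0.01230 mol

0.0123 mol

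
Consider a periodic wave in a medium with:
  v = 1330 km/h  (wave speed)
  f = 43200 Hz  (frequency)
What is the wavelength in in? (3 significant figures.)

Solving v = f·λ for λ: λ = v/f.
v = 1330 km/h = 369.4 m/s; f = 43200 Hz.
λ = 0.008552 m
0.008552 m × (1 in / 0.02540 m) = 0.3367 in

0.337 in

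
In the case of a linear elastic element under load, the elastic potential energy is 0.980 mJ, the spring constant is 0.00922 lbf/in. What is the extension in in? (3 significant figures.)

1.37 in

Solving U = ½k·x² for x: x = √(2U/k).
U = 0.980 mJ = 9.800×10^-4 J; k = 0.00922 lbf/in = 1.615 N/m.
x = 0.03484 m
0.03484 m × (1 in / 0.02540 m) = 1.372 in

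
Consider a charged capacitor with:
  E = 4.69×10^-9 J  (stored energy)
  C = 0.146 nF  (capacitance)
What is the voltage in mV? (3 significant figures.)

Rearranging: V = √(2E/C).
E = 4.69×10^-9 J; C = 0.146 nF = 1.460×10^-10 F.
V = 8.015 V  (the unit combination reduces to kg·m²/(A·s³) = V)
8.015 V × (1 mV / 0.001000 V) = 8015 mV

8020 mV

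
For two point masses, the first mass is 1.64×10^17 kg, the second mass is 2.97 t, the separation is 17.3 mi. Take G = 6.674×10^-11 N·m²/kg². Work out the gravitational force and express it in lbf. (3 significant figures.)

9.43 lbf

F is given directly by: F = Gm₁m₂/r².
m₁ = 1.64×10^17 kg; m₂ = 2.97 t = 2970 kg; r = 17.3 mi = 27842 m; G = 6.674×10^-11 N·m²/kg².
F = 41.94 N
41.94 N × (1 lbf / 4.448 N) = 9.428 lbf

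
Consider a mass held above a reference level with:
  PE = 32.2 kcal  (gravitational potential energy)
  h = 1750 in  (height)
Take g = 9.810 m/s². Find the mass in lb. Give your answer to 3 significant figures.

Rearranging PE = m·g·h for m: m = PE/(g·h).
PE = 32.2 kcal = 1.347×10^5 J; h = 1750 in = 44.45 m; g = 9.810 m/s².
m = 309.0 kg
309.0 kg × (1 lb / 0.4536 kg) = 681.1 lb

681 lb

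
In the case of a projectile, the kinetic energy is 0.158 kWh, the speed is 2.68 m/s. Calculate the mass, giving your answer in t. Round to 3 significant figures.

Rearranging KE = ½mv² for m: m = 2·KE/v².
KE = 0.158 kWh = 5.688×10^5 J; v = 2.68 m/s.
m = 1.584×10^5 kg
1.584×10^5 kg × (1 t / 1000 kg) = 158.4 t

158 t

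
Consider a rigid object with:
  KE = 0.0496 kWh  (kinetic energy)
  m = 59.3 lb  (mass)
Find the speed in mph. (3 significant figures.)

258 mph

Rearranging: v = √(2·KE/m).
KE = 0.0496 kWh = 1.786×10^5 J; m = 59.3 lb = 26.90 kg.
v = 115.2 m/s
115.2 m/s × (1 mph / 0.4470 m/s) = 257.8 mph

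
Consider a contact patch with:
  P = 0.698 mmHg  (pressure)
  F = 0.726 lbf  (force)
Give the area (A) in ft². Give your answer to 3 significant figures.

0.374 ft²

Rearranging P = F/A for A: A = F/P.
P = 0.698 mmHg = 93.06 Pa; F = 0.726 lbf = 3.229 N.
A = 0.03470 m²
0.03470 m² × (1 ft² / 0.09290 m²) = 0.3735 ft²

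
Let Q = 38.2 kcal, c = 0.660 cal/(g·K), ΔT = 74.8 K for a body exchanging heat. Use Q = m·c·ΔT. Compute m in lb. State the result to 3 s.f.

1.71 lb

Solving Q = m·c·ΔT for m: m = Q/(c·ΔT).
Q = 38.2 kcal = 1.598×10^5 J; c = 0.660 cal/(g·K) = 2761 J/(kg·K); ΔT = 74.8 K.
m = 0.7738 kg
0.7738 kg × (1 lb / 0.4536 kg) = 1.706 lb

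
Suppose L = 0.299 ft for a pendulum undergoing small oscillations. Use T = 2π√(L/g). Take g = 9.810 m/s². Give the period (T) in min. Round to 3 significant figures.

Directly: T = 2π√(L/g).
L = 0.299 ft = 0.09114 m; g = 9.810 m/s².
T = 0.6056 s
0.6056 s × (1 min / 60.00 s) = 0.01009 min

0.0101 min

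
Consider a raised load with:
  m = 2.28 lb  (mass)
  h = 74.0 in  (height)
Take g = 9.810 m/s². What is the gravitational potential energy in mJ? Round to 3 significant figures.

19100 mJ

Directly: PE = mgh.
m = 2.28 lb = 1.034 kg; h = 74.0 in = 1.880 m; g = 9.810 m/s².
PE = 19.07 J
19.07 J × (1 mJ / 0.001000 J) = 19069 mJ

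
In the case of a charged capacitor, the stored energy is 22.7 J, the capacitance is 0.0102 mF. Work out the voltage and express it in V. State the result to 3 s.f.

Rearranging E = ½C·V² for V: V = √(2E/C).
E = 22.7 J; C = 0.0102 mF = 1.020×10^-5 F.
V = 2110 V

2110 V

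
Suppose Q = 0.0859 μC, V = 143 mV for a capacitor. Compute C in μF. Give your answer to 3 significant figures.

C is given directly by: C = Q/V.
Q = 0.0859 μC = 8.590×10^-8 C; V = 143 mV = 0.1430 V.
C = 6.007×10^-7 F
6.007×10^-7 F × (1 μF / 1.000×10^-6 F) = 0.6007 μF

0.601 μF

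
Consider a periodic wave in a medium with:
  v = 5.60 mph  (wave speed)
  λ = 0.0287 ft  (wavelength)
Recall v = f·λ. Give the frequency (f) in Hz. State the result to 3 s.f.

286 Hz

Solving v = f·λ for f: f = v/λ.
v = 5.60 mph = 2.503 m/s; λ = 0.0287 ft = 0.008748 m.
f = 286.2 Hz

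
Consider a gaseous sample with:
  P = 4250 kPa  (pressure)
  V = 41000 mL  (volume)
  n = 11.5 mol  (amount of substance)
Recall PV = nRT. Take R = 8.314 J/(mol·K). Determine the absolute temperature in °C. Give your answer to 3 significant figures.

Rearranging: T = PV/(nR).
P = 4250 kPa = 4.250×10^6 Pa; V = 41000 mL = 0.04100 m³; n = 11.5 mol; R = 8.314 J/(mol·K).
T = 1822 K
1822 K − 273.15 = 1549 °C

1550 °C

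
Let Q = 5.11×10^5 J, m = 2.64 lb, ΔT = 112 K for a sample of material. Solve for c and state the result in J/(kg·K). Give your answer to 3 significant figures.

3810 J/(kg·K)

Solving Q = m·c·ΔT for c: c = Q/(m·ΔT).
Q = 5.11×10^5 J; m = 2.64 lb = 1.197 kg; ΔT = 112 K.
c = 3810 J/(kg·K)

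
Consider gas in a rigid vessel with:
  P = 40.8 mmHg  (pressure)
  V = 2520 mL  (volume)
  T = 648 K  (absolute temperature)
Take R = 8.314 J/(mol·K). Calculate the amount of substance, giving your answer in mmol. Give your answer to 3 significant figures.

2.54 mmol

Solving PV = nRT for n: n = PV/(RT).
P = 40.8 mmHg = 5440 Pa; V = 2520 mL = 0.002520 m³; T = 648 K; R = 8.314 J/(mol·K).
n = 0.002544 mol
0.002544 mol × (1 mmol / 0.001000 mol) = 2.544 mmol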